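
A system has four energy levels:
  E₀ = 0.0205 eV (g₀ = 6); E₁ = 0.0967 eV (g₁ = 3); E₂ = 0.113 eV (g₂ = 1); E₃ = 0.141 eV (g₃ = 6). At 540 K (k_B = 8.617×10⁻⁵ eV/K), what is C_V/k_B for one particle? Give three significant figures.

0.603

k_BT = 8.617×10⁻⁵ × 540 K = 0.046532 eV.
Eᵢ/kT = 0.44056, 2.0781, 2.4284, 3.0302.
Z = Σ gᵢe^(−Eᵢ/kT) = 6·e^(−0.44056) + 3·e^(−2.0781) + 1·e^(−2.4284) + 6·e^(−3.0302) = 3.8621 + 0.37550 + 0.088178 + 0.28984 = 4.6156.
⟨E⟩ = 0.036033 eV, ⟨E²⟩ = 0.0026048 eV².
C_V/k_B = (⟨E²⟩ − ⟨E⟩²)/(kT)² = (0.0026048 − 0.0012984)/0.0021652 = 0.603.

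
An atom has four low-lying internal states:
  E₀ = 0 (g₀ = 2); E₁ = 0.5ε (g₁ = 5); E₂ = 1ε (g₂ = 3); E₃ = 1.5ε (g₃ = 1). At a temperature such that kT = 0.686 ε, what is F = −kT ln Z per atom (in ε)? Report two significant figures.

-1.1 ε

Eᵢ/kT = 0, 0.7289, 1.458, 2.187.
Z = Σ gᵢe^(−Eᵢ/kT) = 2·e^(−0) + 5·e^(−0.7289) + 3·e^(−1.458) + 1·e^(−2.187) = 2.000 + 2.412 + 0.6981 + 0.1123 = 5.222.
F = −kT ln Z = −0.686 × ln(5.222) = −0.686 × 1.653 = -1.1 ε.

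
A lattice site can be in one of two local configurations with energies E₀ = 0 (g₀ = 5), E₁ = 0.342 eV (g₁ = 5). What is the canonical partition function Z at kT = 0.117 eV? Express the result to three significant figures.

Z = 5.27

Eᵢ/kT = 0, 2.9231.
Z = Σ gᵢe^(−Eᵢ/kT) = 5·e^(−0) + 5·e^(−2.9231) = 5.0000 + 0.26883 = 5.2688.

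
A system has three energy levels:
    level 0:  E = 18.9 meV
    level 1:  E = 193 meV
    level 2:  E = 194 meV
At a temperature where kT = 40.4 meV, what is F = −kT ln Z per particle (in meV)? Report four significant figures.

17.84 meV

Eᵢ/kT = 0.467822, 4.77723, 4.80198.
Z = Σ e^(−Eᵢ/kT) = e^(−0.467822) + e^(−4.77723) + e^(−4.80198) = 0.626365 + 0.00841929 + 0.00821347 = 0.642998.
F = −kT ln Z = −40.4 × ln(0.642998) = −40.4 × -0.441614 = 17.84 meV.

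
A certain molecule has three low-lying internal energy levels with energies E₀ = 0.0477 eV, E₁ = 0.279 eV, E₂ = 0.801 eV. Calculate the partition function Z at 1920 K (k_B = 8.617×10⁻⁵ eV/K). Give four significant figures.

k_BT = 8.617×10⁻⁵ × 1920 K = 0.165446 eV.
Eᵢ/kT = 0.288312, 1.68635, 4.84146.
Z = Σ e^(−Eᵢ/kT) = e^(−0.288312) + e^(−1.68635) + e^(−4.84146) = 0.749528 + 0.185194 + 0.00789552 = 0.942618.

Z = 0.9426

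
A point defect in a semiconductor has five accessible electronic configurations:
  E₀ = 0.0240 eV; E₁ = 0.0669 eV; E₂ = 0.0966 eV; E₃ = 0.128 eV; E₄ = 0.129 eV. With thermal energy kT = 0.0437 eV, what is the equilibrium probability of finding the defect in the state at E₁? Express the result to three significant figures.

0.214

Eᵢ/kT = 0.54920, 1.5309, 2.2105, 2.9291, 2.9519.
Z = Σ e^(−Eᵢ/kT) = e^(−0.54920) + e^(−1.5309) + e^(−2.2105) + e^(−2.9291) + e^(−2.9519) = 0.57741 + 0.21634 + 0.10965 + 0.053445 + 0.052240 = 1.0091.
P₁ = e^(−E₁/kT) / Z = 0.21634/1.0091 = 0.214.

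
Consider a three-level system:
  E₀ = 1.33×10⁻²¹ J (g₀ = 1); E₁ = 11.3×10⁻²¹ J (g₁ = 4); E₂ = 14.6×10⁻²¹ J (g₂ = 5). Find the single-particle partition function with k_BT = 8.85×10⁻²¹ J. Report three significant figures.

Eᵢ/kT = 0.15028, 1.2768, 1.6497.
Z = Σ gᵢe^(−Eᵢ/kT) = 1·e^(−0.15028) + 4·e^(−1.2768) + 5·e^(−1.6497) = 0.86047 + 1.1157 + 0.96054 = 2.9367.

Z = 2.94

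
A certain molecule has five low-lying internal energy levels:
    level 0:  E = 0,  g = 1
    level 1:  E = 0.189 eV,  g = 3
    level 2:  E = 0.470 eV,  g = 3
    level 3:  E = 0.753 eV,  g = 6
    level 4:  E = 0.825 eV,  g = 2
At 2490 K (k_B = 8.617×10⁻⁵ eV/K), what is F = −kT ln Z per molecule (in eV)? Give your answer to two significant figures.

k_BT = 8.617×10⁻⁵ × 2490 K = 0.2146 eV.
Eᵢ/kT = 0, 0.8807, 2.190, 3.509, 3.844.
Z = Σ gᵢe^(−Eᵢ/kT) = 1·e^(−0) + 3·e^(−0.8807) + 3·e^(−2.190) + 6·e^(−3.509) + 2·e^(−3.844) = 1.000 + 1.243 + 0.3358 + 0.1796 + 0.04282 = 2.801.
F = −kT ln Z = −0.2146 × ln(2.801) = −0.2146 × 1.030 = -0.22 eV.

-0.22 eV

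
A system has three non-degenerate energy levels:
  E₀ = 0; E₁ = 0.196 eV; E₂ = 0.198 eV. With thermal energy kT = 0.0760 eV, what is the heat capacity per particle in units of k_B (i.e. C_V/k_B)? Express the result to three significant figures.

0.761

Eᵢ/kT = 0, 2.5789, 2.6053.
Z = Σ e^(−Eᵢ/kT) = e^(−0) + e^(−2.5789) + e^(−2.6053) = 1.0000 + 0.075857 + 0.073881 = 1.1497.
⟨E⟩ = 0.025656 eV, ⟨E²⟩ = 0.0050540 eV².
C_V/k_B = (⟨E²⟩ − ⟨E⟩²)/(kT)² = (0.0050540 − 0.00065823)/0.0057760 = 0.761.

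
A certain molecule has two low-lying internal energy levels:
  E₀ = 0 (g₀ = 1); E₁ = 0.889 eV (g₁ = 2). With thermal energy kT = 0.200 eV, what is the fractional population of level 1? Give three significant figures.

Eᵢ/kT = 0, 4.4450.
Z = Σ gᵢe^(−Eᵢ/kT) = 1·e^(−0) + 2·e^(−4.4450) = 1.0000 + 0.023474 = 1.0235.
P₁ = g₁ e^(−E₁/kT) / Z = 0.023474/1.0235 = 0.0229.

0.0229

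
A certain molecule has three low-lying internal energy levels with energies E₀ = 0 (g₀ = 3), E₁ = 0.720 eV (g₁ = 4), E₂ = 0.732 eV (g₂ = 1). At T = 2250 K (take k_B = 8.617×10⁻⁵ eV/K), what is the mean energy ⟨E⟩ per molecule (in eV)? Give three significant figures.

k_BT = 8.617×10⁻⁵ × 2250 K = 0.19388 eV.
Eᵢ/kT = 0, 3.7136, 3.7755.
Z = Σ gᵢe^(−Eᵢ/kT) = 3·e^(−0) + 4·e^(−3.7136) + 1·e^(−3.7755) = 3.0000 + 0.097558 + 0.022926 = 3.1205.
⟨E⟩ = Σ Eᵢ gᵢe^(−Eᵢ/kT) / Z = (0·3.0000 + 0.720·0.097558 + 0.732·0.022926) / 3.1205 = 0.0279 eV.

0.0279 eV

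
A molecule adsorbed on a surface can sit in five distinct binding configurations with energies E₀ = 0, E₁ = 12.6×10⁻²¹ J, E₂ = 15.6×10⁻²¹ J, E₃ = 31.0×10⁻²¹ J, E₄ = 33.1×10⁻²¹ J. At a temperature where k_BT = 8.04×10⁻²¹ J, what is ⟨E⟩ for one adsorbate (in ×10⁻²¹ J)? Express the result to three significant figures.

Eᵢ/kT = 0, 1.5672, 1.9403, 3.8557, 4.1169.
Z = Σ e^(−Eᵢ/kT) = e^(−0) + e^(−1.5672) + e^(−1.9403) + e^(−3.8557) + e^(−4.1169) = 1.0000 + 0.20863 + 0.14366 + 0.021159 + 0.016295 = 1.3897.
⟨E⟩ = Σ Eᵢ e^(−Eᵢ/kT) / Z = (0·1.0000 + 12.6·0.20863 + 15.6·0.14366 + 31.0·0.021159 + 33.1·0.016295) / 1.3897 = 4.36 ×10⁻²¹ J.

4.36 ×10⁻²¹ J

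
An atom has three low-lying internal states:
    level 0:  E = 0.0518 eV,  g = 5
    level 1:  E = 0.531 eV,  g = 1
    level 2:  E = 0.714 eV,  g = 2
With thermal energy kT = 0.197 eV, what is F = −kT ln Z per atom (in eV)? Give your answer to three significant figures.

Eᵢ/kT = 0.26294, 2.6954, 3.6244.
Z = Σ gᵢe^(−Eᵢ/kT) = 5·e^(−0.26294) + 1·e^(−2.6954) + 2·e^(−3.6244) = 3.8439 + 0.067515 + 0.053330 = 3.9647.
F = −kT ln Z = −0.197 × ln(3.9647) = −0.197 × 1.3774 = -0.271 eV.

-0.271 eV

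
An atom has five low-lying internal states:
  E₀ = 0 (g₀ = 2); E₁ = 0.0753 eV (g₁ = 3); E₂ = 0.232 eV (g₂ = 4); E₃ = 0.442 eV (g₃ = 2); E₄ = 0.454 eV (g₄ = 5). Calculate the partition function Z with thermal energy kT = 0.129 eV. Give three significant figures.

Z = 4.55

Eᵢ/kT = 0, 0.58372, 1.7984, 3.4264, 3.5194.
Z = Σ gᵢe^(−Eᵢ/kT) = 2·e^(−0) + 3·e^(−0.58372) + 4·e^(−1.7984) + 2·e^(−3.4264) + 5·e^(−3.5194) = 2.0000 + 1.6735 + 0.66225 + 0.065007 + 0.14809 = 4.5488.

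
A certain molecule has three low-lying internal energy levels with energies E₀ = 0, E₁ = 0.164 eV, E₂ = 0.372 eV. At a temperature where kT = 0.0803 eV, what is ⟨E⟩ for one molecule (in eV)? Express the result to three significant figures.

Eᵢ/kT = 0, 2.0423, 4.6326.
Z = Σ e^(−Eᵢ/kT) = e^(−0) + e^(−2.0423) + e^(−4.6326) = 1.0000 + 0.12973 + 0.0097294 = 1.1395.
⟨E⟩ = Σ Eᵢ e^(−Eᵢ/kT) / Z = (0·1.0000 + 0.164·0.12973 + 0.372·0.0097294) / 1.1395 = 0.0218 eV.

0.0218 eV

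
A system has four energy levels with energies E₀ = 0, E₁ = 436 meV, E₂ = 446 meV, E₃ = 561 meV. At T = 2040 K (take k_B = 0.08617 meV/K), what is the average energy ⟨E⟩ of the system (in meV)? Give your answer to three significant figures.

78.8 meV

k_BT = 0.08617 × 2040 K = 175.79 meV.
Eᵢ/kT = 0, 2.4802, 2.5371, 3.1913.
Z = Σ e^(−Eᵢ/kT) = e^(−0) + e^(−2.4802) + e^(−2.5371) + e^(−3.1913) = 1.0000 + 0.083726 + 0.079095 + 0.041118 = 1.2039.
⟨E⟩ = Σ Eᵢ e^(−Eᵢ/kT) / Z = (0·1.0000 + 436·0.083726 + 446·0.079095 + 561·0.041118) / 1.2039 = 78.8 meV.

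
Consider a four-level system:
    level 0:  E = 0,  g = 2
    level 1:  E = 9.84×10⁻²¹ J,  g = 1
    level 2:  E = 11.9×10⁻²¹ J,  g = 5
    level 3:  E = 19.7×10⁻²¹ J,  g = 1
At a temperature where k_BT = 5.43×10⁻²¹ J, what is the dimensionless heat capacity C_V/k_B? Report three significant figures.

Eᵢ/kT = 0, 1.8122, 2.1915, 3.6280.
Z = Σ gᵢe^(−Eᵢ/kT) = 2·e^(−0) + 1·e^(−1.8122) + 5·e^(−2.1915) + 1·e^(−3.6280) = 2.0000 + 0.16329 + 0.55874 + 0.026569 = 2.7486.
⟨E⟩ = 3.1941, ⟨E²⟩ = 38.290.
C_V/k_B = (⟨E²⟩ − ⟨E⟩²)/(kT)² = (38.290 − 10.202)/29.485 = 0.953.

0.953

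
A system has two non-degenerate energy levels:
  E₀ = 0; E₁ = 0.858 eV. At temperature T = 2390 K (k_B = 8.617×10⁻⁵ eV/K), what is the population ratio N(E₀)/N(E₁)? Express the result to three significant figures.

64.5

k_BT = 8.617×10⁻⁵ × 2390 K = 0.20595 eV.
n₀/n₁ = exp[−(E₀−E₁)/kT] = exp(−(-0.858 eV)/(0.20595 eV)) = exp(4.1661) = 64.5.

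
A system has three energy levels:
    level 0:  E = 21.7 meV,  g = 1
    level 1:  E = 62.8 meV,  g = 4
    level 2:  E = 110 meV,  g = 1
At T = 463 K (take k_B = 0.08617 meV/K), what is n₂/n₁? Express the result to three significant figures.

k_BT = 0.08617 × 463 K = 39.897 meV.
n₂/n₁ = (g₂/g₁) exp[−(E₂−E₁)/kT] = (1/4) × exp(−(47.2 meV)/(39.897 meV)) = (1/4) × exp(-1.1830) = 0.0766.

0.0766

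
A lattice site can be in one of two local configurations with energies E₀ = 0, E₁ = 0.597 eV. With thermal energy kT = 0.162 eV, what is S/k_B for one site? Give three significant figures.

0.115

Eᵢ/kT = 0, 3.6852.
Z = Σ e^(−Eᵢ/kT) = e^(−0) + e^(−3.6852) = 1.0000 + 0.025092 = 1.0251.
⟨E⟩ = Σ EᵢPᵢ = 0.014613 eV.
S/k_B = ln Z + ⟨E⟩/kT = ln(1.0251) + 0.014613/0.162 = 0.024790 + 0.090204 = 0.115.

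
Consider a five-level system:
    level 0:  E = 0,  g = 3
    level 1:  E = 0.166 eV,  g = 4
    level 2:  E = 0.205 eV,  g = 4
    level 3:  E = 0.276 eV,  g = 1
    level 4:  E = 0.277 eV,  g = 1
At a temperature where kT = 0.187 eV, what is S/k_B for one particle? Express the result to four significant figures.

Eᵢ/kT = 0, 0.887701, 1.09626, 1.47594, 1.48128.
Z = Σ gᵢe^(−Eᵢ/kT) = 3·e^(−0) + 4·e^(−0.887701) + 4·e^(−1.09626) + 1·e^(−1.47594) + 1·e^(−1.48128) = 3.00000 + 1.64640 + 1.33647 + 0.228564 + 0.227346 = 6.43878.
⟨E⟩ = Σ EᵢPᵢ = 0.104575 eV.
S/k_B = ln Z + ⟨E⟩/kT = ln(6.43878) + 0.104575/0.187 = 1.86234 + 0.559225 = 2.422.

2.422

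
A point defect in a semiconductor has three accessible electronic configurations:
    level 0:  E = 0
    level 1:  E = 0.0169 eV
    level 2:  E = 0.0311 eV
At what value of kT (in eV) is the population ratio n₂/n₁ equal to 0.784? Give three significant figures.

n₂/n₁ = exp[−(E₂−E₁)/kT] = 0.784.
⇒ (E₂−E₁)/kT = ln(1/0.784) = ln(1.2755) = 0.24334.
kT = 0.0142 eV / 0.24334 = 0.0584 eV.

0.0584 eV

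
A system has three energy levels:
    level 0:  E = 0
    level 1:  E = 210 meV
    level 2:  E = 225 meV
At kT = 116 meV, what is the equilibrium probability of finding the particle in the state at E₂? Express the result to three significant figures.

Eᵢ/kT = 0, 1.8103, 1.9397.
Z = Σ e^(−Eᵢ/kT) = e^(−0) + e^(−1.8103) + e^(−1.9397) = 1.0000 + 0.16361 + 0.14375 = 1.3074.
P₂ = e^(−E₂/kT) / Z = 0.14375/1.3074 = 0.110.

0.110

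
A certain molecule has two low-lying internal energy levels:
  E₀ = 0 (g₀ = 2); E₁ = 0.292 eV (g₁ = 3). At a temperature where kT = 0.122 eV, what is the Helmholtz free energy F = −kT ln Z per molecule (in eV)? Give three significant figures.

-0.100 eV

Eᵢ/kT = 0, 2.3934.
Z = Σ gᵢe^(−Eᵢ/kT) = 2·e^(−0) + 3·e^(−2.3934) = 2.0000 + 0.27396 = 2.2740.
F = −kT ln Z = −0.122 × ln(2.2740) = −0.122 × 0.82154 = -0.100 eV.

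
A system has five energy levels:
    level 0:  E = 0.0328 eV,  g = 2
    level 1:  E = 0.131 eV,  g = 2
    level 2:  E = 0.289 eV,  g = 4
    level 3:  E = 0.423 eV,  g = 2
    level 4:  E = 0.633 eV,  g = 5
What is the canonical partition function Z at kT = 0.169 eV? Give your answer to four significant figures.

Eᵢ/kT = 0.194083, 0.775148, 1.71006, 2.50296, 3.74556.
Z = Σ gᵢe^(−Eᵢ/kT) = 2·e^(−0.194083) + 2·e^(−0.775148) + 4·e^(−1.71006) + 2·e^(−2.50296) + 5·e^(−3.74556) = 1.64718 + 0.921271 + 0.723420 + 0.163685 + 0.118112 = 3.57367.

Z = 3.574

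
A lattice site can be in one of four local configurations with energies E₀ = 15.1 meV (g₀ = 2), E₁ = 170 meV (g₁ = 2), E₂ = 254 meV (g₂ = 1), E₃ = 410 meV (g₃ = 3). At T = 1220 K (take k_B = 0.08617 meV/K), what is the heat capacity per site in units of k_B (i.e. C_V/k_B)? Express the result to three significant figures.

0.758

k_BT = 0.08617 × 1220 K = 105.13 meV.
Eᵢ/kT = 0.14363, 1.6170, 2.4161, 3.8999.
Z = Σ gᵢe^(−Eᵢ/kT) = 2·e^(−0.14363) + 2·e^(−1.6170) + 1·e^(−2.4161) + 3·e^(−3.8999) = 1.7324 + 0.39699 + 0.089269 + 0.060732 = 2.2794.
⟨E⟩ = 61.956 meV, ⟨E²⟩ = 12212 meV².
C_V/k_B = (⟨E²⟩ − ⟨E⟩²)/(kT)² = (12212 − 3838.5)/11052 = 0.758.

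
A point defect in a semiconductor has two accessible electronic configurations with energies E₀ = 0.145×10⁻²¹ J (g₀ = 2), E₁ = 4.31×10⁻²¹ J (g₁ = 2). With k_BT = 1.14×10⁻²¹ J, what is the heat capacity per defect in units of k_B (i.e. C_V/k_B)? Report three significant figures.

Eᵢ/kT = 0.12719, 3.7807.
Z = Σ gᵢe^(−Eᵢ/kT) = 2·e^(−0.12719) + 2·e^(−3.7807) = 1.7611 + 0.045613 = 1.8067.
⟨E⟩ = 0.25015, ⟨E²⟩ = 0.48948.
C_V/k_B = (⟨E²⟩ − ⟨E⟩²)/(kT)² = (0.48948 − 0.062575)/1.2996 = 0.328.

0.328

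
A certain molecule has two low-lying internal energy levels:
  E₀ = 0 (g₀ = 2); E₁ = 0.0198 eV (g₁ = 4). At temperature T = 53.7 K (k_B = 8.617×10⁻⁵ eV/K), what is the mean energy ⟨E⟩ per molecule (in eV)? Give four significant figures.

0.0005340 eV

k_BT = 8.617×10⁻⁵ × 53.7 K = 0.00462733 eV.
Eᵢ/kT = 0, 4.27893.
Z = Σ gᵢe^(−Eᵢ/kT) = 2·e^(−0) + 4·e^(−4.27893) = 2.00000 + 0.0554299 = 2.05543.
⟨E⟩ = Σ Eᵢ gᵢe^(−Eᵢ/kT) / Z = (0·2.00000 + 0.0198·0.0554299) / 2.05543 = 0.0005340 eV.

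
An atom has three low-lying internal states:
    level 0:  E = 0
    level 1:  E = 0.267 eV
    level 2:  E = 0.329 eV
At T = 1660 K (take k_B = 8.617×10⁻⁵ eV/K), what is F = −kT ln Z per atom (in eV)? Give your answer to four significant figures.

k_BT = 8.617×10⁻⁵ × 1660 K = 0.143042 eV.
Eᵢ/kT = 0, 1.86658, 2.30002.
Z = Σ e^(−Eᵢ/kT) = e^(−0) + e^(−1.86658) + e^(−2.30002) = 1.00000 + 0.154652 + 0.100257 = 1.25491.
F = −kT ln Z = −0.143042 × ln(1.25491) = −0.143042 × 0.227064 = -0.03248 eV.

-0.03248 eV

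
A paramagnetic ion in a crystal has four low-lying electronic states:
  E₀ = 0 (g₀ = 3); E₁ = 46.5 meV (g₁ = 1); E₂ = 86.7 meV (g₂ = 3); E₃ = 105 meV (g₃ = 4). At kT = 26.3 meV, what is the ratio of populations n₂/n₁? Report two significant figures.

n₂/n₁ = (g₂/g₁) exp[−(E₂−E₁)/kT] = (3/1) × exp(−(40.2 meV)/(26.3 meV)) = (3/1) × exp(-1.529) = 0.65.

0.65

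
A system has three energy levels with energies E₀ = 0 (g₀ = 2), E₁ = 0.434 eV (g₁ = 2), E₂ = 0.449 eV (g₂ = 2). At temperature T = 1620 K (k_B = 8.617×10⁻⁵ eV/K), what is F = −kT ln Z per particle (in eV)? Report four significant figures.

-0.1081 eV

k_BT = 8.617×10⁻⁵ × 1620 K = 0.139595 eV.
Eᵢ/kT = 0, 3.10899, 3.21645.
Z = Σ gᵢe^(−Eᵢ/kT) = 2·e^(−0) + 2·e^(−3.10899) + 2·e^(−3.21645) = 2.00000 + 0.0892921 + 0.0801943 = 2.16949.
F = −kT ln Z = −0.139595 × ln(2.16949) = −0.139595 × 0.774492 = -0.1081 eV.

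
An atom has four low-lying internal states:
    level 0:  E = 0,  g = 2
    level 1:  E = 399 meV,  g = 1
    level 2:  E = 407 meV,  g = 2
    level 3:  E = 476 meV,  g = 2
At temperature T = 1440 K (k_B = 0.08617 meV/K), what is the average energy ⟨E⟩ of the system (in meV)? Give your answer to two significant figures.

k_BT = 0.08617 × 1440 K = 124.1 meV.
Eᵢ/kT = 0, 3.215, 3.280, 3.836.
Z = Σ gᵢe^(−Eᵢ/kT) = 2·e^(−0) + 1·e^(−3.215) + 2·e^(−3.280) + 2·e^(−3.836) = 2.000 + 0.04016 + 0.07526 + 0.04316 = 2.159.
⟨E⟩ = Σ Eᵢ gᵢe^(−Eᵢ/kT) / Z = (0·2.000 + 399·0.04016 + 407·0.07526 + 476·0.04316) / 2.159 = 31 meV.

31 meV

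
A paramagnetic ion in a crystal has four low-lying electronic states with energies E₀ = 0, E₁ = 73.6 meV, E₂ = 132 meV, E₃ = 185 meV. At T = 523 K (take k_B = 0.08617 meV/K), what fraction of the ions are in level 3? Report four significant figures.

k_BT = 0.08617 × 523 K = 45.0669 meV.
Eᵢ/kT = 0, 1.63313, 2.92898, 4.10501.
Z = Σ e^(−Eᵢ/kT) = e^(−0) + e^(−1.63313) + e^(−2.92898) + e^(−4.10501) = 1.00000 + 0.195317 + 0.0534515 + 0.0164899 = 1.26526.
P₃ = e^(−E₃/kT) / Z = 0.0164899/1.26526 = 0.01303.

0.01303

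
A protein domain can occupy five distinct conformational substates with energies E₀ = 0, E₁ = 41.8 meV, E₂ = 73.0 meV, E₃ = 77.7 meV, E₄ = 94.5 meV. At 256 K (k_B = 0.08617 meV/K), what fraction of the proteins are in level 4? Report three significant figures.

k_BT = 0.08617 × 256 K = 22.060 meV.
Eᵢ/kT = 0, 1.8948, 3.3092, 3.5222, 4.2838.
Z = Σ e^(−Eᵢ/kT) = e^(−0) + e^(−1.8948) + e^(−3.3092) + e^(−3.5222) + e^(−4.2838) = 1.0000 + 0.15035 + 0.036545 + 0.029534 + 0.013790 = 1.2302.
P₄ = e^(−E₄/kT) / Z = 0.013790/1.2302 = 0.0112.

0.0112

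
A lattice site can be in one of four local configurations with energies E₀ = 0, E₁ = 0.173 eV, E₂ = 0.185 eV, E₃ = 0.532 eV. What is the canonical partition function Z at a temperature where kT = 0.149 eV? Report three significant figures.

Z = 1.63

Eᵢ/kT = 0, 1.1611, 1.2416, 3.5705.
Z = Σ e^(−Eᵢ/kT) = e^(−0) + e^(−1.1611) + e^(−1.2416) + e^(−3.5705) = 1.0000 + 0.31314 + 0.28892 + 0.028142 = 1.6302.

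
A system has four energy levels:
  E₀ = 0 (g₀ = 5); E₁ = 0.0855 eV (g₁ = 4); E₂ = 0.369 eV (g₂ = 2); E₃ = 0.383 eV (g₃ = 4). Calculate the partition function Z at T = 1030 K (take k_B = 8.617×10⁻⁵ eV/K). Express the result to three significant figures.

Z = 6.61

k_BT = 8.617×10⁻⁵ × 1030 K = 0.088755 eV.
Eᵢ/kT = 0, 0.96333, 4.1575, 4.3152.
Z = Σ gᵢe^(−Eᵢ/kT) = 5·e^(−0) + 4·e^(−0.96333) + 2·e^(−4.1575) + 4·e^(−4.3152) = 5.0000 + 1.5265 + 0.031293 + 0.053456 = 6.6112.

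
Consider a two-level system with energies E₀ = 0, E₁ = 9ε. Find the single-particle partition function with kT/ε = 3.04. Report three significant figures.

Z = 1.05

Eᵢ/kT = 0, 2.9605.
Z = Σ e^(−Eᵢ/kT) = e^(−0) + e^(−2.9605) = 1.0000 + 0.051793 = 1.0518.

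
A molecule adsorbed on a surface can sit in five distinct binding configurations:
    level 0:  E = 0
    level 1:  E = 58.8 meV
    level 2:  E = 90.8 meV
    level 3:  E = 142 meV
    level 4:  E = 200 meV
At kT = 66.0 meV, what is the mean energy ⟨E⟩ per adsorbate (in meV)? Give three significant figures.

40.1 meV

Eᵢ/kT = 0, 0.89091, 1.3758, 2.1515, 3.0303.
Z = Σ e^(−Eᵢ/kT) = e^(−0) + e^(−0.89091) + e^(−1.3758) + e^(−2.1515) + e^(−3.0303) = 1.0000 + 0.41028 + 0.25264 + 0.11631 + 0.048301 = 1.8275.
⟨E⟩ = Σ Eᵢ e^(−Eᵢ/kT) / Z = (0·1.0000 + 58.8·0.41028 + 90.8·0.25264 + 142·0.11631 + 200·0.048301) / 1.8275 = 40.1 meV.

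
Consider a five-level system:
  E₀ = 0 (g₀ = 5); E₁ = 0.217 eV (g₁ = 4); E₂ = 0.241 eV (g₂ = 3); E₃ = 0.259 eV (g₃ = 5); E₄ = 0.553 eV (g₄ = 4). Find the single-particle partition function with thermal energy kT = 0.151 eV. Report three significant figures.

Z = 7.56

Eᵢ/kT = 0, 1.4371, 1.5960, 1.7152, 3.6623.
Z = Σ gᵢe^(−Eᵢ/kT) = 5·e^(−0) + 4·e^(−1.4371) + 3·e^(−1.5960) + 5·e^(−1.7152) + 4·e^(−3.6623) = 5.0000 + 0.95046 + 0.60812 + 0.89964 + 0.10269 = 7.5609.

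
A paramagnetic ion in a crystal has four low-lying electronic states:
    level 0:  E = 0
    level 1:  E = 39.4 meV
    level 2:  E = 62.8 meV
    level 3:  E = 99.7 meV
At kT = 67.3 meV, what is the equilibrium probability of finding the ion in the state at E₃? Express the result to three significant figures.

0.104

Eᵢ/kT = 0, 0.58544, 0.93314, 1.4814.
Z = Σ e^(−Eᵢ/kT) = e^(−0) + e^(−0.58544) + e^(−0.93314) + e^(−1.4814) = 1.0000 + 0.55686 + 0.39332 + 0.22732 = 2.1775.
P₃ = e^(−E₃/kT) / Z = 0.22732/2.1775 = 0.104.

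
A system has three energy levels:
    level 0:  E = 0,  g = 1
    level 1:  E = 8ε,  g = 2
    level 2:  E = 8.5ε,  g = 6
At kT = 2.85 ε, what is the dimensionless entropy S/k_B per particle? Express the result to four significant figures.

Eᵢ/kT = 0, 2.80702, 2.98246.
Z = Σ gᵢe^(−Eᵢ/kT) = 1·e^(−0) + 2·e^(−2.80702) + 6·e^(−2.98246) = 1.00000 + 0.120769 + 0.304008 = 1.42478.
⟨E⟩ = Σ EᵢPᵢ = 2.49177 ε.
S/k_B = ln Z + ⟨E⟩/kT = ln(1.42478) + 2.49177/2.85 = 0.354017 + 0.874305 = 1.228.

1.228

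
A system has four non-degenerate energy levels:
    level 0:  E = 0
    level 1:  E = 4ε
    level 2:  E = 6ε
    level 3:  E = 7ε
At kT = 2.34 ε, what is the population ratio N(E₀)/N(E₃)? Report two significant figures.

20

n₀/n₃ = exp[−(E₀−E₃)/kT] = exp(−(-7ε)/(2.34ε)) = exp(2.991) = 20.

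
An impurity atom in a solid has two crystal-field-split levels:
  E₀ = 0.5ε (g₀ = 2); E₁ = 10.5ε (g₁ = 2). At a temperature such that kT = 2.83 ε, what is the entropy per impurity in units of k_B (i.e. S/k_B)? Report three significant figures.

0.822

Eᵢ/kT = 0.17668, 3.7102.
Z = Σ gᵢe^(−Eᵢ/kT) = 2·e^(−0.17668) + 2·e^(−3.7102) = 1.6761 + 0.048945 = 1.7250.
⟨E⟩ = Σ EᵢPᵢ = 0.78375 ε.
S/k_B = ln Z + ⟨E⟩/kT = ln(1.7250) + 0.78375/2.83 = 0.54523 + 0.27694 = 0.822.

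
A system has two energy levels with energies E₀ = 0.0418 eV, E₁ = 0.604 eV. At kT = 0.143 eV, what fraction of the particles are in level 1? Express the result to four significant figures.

Eᵢ/kT = 0.292308, 4.22378.
Z = Σ e^(−Eᵢ/kT) = e^(−0.292308) + e^(−4.22378) = 0.746539 + 0.0146432 = 0.761182.
P₁ = e^(−E₁/kT) / Z = 0.0146432/0.761182 = 0.01924.

0.01924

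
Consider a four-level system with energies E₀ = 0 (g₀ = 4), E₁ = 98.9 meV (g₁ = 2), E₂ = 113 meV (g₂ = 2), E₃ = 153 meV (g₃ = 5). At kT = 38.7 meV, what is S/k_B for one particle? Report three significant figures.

1.72

Eᵢ/kT = 0, 2.5556, 2.9199, 3.9535.
Z = Σ gᵢe^(−Eᵢ/kT) = 4·e^(−0) + 2·e^(−2.5556) + 2·e^(−2.9199) + 5·e^(−3.9535) = 4.0000 + 0.15529 + 0.10788 + 0.095937 = 4.3591.
⟨E⟩ = Σ EᵢPᵢ = 9.6871 meV.
S/k_B = ln Z + ⟨E⟩/kT = ln(4.3591) + 9.6871/38.7 = 1.4723 + 0.25031 = 1.72.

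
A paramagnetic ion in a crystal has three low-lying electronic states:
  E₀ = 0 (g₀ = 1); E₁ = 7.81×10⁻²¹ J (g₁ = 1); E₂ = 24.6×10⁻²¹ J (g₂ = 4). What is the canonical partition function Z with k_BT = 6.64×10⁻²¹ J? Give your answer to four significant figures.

Eᵢ/kT = 0, 1.17620, 3.70482.
Z = Σ gᵢe^(−Eᵢ/kT) = 1·e^(−0) + 1·e^(−1.17620) + 4·e^(−3.70482) = 1.00000 + 0.308449 + 0.0984186 = 1.40687.

Z = 1.407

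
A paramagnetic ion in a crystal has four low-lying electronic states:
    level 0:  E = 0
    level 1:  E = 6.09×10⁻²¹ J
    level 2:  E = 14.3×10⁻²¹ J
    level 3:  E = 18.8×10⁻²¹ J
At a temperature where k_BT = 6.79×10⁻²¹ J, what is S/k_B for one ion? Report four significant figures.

Eᵢ/kT = 0, 0.896907, 2.10604, 2.76878.
Z = Σ e^(−Eᵢ/kT) = e^(−0) + e^(−0.896907) + e^(−2.10604) + e^(−2.76878) = 1.00000 + 0.407829 + 0.121719 + 0.0627385 = 1.59229.
⟨E⟩ = Σ EᵢPᵢ = 3.39369 ×10⁻²¹ J.
S/k_B = ln Z + ⟨E⟩/kT = ln(1.59229) + 3.39369/6.79 = 0.465173 + 0.499807 = 0.9650.

0.9650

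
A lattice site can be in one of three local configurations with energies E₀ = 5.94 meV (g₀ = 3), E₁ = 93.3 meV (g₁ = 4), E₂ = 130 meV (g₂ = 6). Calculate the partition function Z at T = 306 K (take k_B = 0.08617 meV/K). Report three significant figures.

k_BT = 0.08617 × 306 K = 26.368 meV.
Eᵢ/kT = 0.22527, 3.5384, 4.9302.
Z = Σ gᵢe^(−Eᵢ/kT) = 3·e^(−0.22527) + 4·e^(−3.5384) + 6·e^(−4.9302) = 2.3949 + 0.11624 + 0.043350 = 2.5545.

Z = 2.55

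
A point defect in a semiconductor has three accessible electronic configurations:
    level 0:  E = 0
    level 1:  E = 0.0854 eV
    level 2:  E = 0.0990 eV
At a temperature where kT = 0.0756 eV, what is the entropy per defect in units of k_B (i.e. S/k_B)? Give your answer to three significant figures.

0.917

Eᵢ/kT = 0, 1.1296, 1.3095.
Z = Σ e^(−Eᵢ/kT) = e^(−0) + e^(−1.1296) + e^(−1.3095) = 1.0000 + 0.32316 + 0.26996 = 1.5931.
⟨E⟩ = Σ EᵢPᵢ = 0.034099 eV.
S/k_B = ln Z + ⟨E⟩/kT = ln(1.5931) + 0.034099/0.0756 = 0.46568 + 0.45104 = 0.917.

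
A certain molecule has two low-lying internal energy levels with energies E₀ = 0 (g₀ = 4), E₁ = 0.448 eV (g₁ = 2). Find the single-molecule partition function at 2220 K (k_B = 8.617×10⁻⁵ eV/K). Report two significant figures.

k_BT = 8.617×10⁻⁵ × 2220 K = 0.1913 eV.
Eᵢ/kT = 0, 2.342.
Z = Σ gᵢe^(−Eᵢ/kT) = 4·e^(−0) + 2·e^(−2.342) = 4.000 + 0.1923 = 4.192.

Z = 4.2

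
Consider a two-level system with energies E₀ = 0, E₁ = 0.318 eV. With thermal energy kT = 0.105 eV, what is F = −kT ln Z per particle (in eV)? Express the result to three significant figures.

Eᵢ/kT = 0, 3.0286.
Z = Σ e^(−Eᵢ/kT) = e^(−0) + e^(−3.0286) = 1.0000 + 0.048383 = 1.0484.
F = −kT ln Z = −0.105 × ln(1.0484) = −0.105 × 0.047265 = -0.00496 eV.

-0.00496 eV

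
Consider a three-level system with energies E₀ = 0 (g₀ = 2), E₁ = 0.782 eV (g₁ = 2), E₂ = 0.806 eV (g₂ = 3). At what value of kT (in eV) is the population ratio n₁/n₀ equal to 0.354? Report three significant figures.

0.753 eV

n₁/n₀ = (g₁/g₀) exp[−(E₁−E₀)/kT] = 0.354.
⇒ (E₁−E₀)/kT = ln((2/2)/0.354) = ln(2.8249) = 1.0385.
kT = 0.782 eV / 1.0385 = 0.753 eV.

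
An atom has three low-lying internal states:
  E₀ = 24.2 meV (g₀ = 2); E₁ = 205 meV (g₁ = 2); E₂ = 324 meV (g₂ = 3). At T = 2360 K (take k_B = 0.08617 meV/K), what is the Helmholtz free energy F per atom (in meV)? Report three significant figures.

k_BT = 0.08617 × 2360 K = 203.36 meV.
Eᵢ/kT = 0.11900, 1.0081, 1.5932.
Z = Σ gᵢe^(−Eᵢ/kT) = 2·e^(−0.11900) + 2·e^(−1.0081) + 3·e^(−1.5932) = 1.7756 + 0.72982 + 0.60982 = 3.1152.
F = −kT ln Z = −203.36 × ln(3.1152) = −203.36 × 1.1363 = -231 meV.

-231 meV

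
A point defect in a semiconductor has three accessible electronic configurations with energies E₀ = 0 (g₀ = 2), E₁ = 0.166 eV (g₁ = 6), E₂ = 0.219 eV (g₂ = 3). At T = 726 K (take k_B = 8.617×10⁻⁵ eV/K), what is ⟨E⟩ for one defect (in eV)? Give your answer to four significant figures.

k_BT = 8.617×10⁻⁵ × 726 K = 0.0625594 eV.
Eᵢ/kT = 0, 2.65348, 3.50067.
Z = Σ gᵢe^(−Eᵢ/kT) = 2·e^(−0) + 6·e^(−2.65348) + 3·e^(−3.50067) = 2.00000 + 0.422435 + 0.0905315 = 2.51297.
⟨E⟩ = Σ Eᵢ gᵢe^(−Eᵢ/kT) / Z = (0·2.00000 + 0.166·0.422435 + 0.219·0.0905315) / 2.51297 = 0.03579 eV.

0.03579 eV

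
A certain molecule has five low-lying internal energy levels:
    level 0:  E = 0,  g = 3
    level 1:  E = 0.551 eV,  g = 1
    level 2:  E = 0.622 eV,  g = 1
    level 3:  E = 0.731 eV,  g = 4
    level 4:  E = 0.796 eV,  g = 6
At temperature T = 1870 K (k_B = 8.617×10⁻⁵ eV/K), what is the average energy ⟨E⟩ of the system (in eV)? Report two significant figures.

0.031 eV

k_BT = 8.617×10⁻⁵ × 1870 K = 0.1611 eV.
Eᵢ/kT = 0, 3.420, 3.861, 4.538, 4.941.
Z = Σ gᵢe^(−Eᵢ/kT) = 3·e^(−0) + 1·e^(−3.420) + 1·e^(−3.861) + 4·e^(−4.538) + 6·e^(−4.941) = 3.000 + 0.03271 + 0.02105 + 0.04278 + 0.04288 = 3.139.
⟨E⟩ = Σ Eᵢ gᵢe^(−Eᵢ/kT) / Z = (0·3.000 + 0.551·0.03271 + 0.622·0.02105 + 0.731·0.04278 + 0.796·0.04288) / 3.139 = 0.031 eV.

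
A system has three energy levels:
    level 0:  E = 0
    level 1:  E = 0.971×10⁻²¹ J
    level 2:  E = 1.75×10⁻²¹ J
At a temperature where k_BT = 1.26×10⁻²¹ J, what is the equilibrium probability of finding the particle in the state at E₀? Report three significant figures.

0.584

Eᵢ/kT = 0, 0.77063, 1.3889.
Z = Σ e^(−Eᵢ/kT) = e^(−0) + e^(−0.77063) + e^(−1.3889) = 1.0000 + 0.46272 + 0.24935 = 1.7121.
P₀ = e^(−E₀/kT) / Z = 1.0000/1.7121 = 0.584.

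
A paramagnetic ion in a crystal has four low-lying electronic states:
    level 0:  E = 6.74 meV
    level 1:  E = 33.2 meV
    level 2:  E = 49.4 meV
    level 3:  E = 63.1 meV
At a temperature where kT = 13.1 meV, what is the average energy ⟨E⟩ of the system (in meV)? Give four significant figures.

11.73 meV

Eᵢ/kT = 0.514504, 2.53435, 3.77099, 4.81679.
Z = Σ e^(−Eᵢ/kT) = e^(−0.514504) + e^(−2.53435) + e^(−3.77099) + e^(−4.81679) = 0.597797 + 0.0793133 + 0.0230293 + 0.00809272 = 0.708232.
⟨E⟩ = Σ Eᵢ e^(−Eᵢ/kT) / Z = (6.74·0.597797 + 33.2·0.0793133 + 49.4·0.0230293 + 63.1·0.00809272) / 0.708232 = 11.73 meV.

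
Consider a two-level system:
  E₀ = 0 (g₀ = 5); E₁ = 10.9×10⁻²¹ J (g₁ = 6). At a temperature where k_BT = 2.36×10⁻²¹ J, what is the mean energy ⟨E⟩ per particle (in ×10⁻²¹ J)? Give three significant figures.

0.128 ×10⁻²¹ J

Eᵢ/kT = 0, 4.6186.
Z = Σ gᵢe^(−Eᵢ/kT) = 5·e^(−0) + 6·e^(−4.6186) = 5.0000 + 0.059200 = 5.0592.
⟨E⟩ = Σ Eᵢ gᵢe^(−Eᵢ/kT) / Z = (0·5.0000 + 10.9·0.059200) / 5.0592 = 0.128 ×10⁻²¹ J.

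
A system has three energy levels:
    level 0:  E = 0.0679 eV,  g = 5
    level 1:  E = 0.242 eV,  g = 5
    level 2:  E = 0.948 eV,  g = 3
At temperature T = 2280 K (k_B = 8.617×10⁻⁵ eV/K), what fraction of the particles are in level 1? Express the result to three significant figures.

0.291

k_BT = 8.617×10⁻⁵ × 2280 K = 0.19647 eV.
Eᵢ/kT = 0.34560, 1.2317, 4.8252.
Z = Σ gᵢe^(−Eᵢ/kT) = 5·e^(−0.34560) + 5·e^(−1.2317) + 3·e^(−4.8252) = 3.5390 + 1.4590 + 0.024075 = 5.0221.
P₁ = g₁ e^(−E₁/kT) / Z = 1.4590/5.0221 = 0.291.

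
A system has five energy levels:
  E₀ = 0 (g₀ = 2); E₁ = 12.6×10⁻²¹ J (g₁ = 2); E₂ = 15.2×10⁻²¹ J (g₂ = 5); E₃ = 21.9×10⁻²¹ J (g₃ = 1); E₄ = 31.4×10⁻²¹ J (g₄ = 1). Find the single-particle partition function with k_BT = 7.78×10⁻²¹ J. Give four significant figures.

Z = 3.182

Eᵢ/kT = 0, 1.61954, 1.95373, 2.81491, 4.03599.
Z = Σ gᵢe^(−Eᵢ/kT) = 2·e^(−0) + 2·e^(−1.61954) + 5·e^(−1.95373) + 1·e^(−2.81491) + 1·e^(−4.03599) = 2.00000 + 0.395980 + 0.708722 + 0.0599101 + 0.0176682 = 3.18228.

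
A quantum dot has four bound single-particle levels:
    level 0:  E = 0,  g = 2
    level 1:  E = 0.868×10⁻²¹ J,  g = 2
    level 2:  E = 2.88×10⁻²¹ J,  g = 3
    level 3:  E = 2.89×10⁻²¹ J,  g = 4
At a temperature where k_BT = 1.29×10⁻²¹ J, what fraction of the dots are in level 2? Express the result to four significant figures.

Eᵢ/kT = 0, 0.672868, 2.23256, 2.24031.
Z = Σ gᵢe^(−Eᵢ/kT) = 2·e^(−0) + 2·e^(−0.672868) + 3·e^(−2.23256) + 4·e^(−2.24031) = 2.00000 + 1.02049 + 0.321761 + 0.425702 = 3.76795.
P₂ = g₂ e^(−E₂/kT) / Z = 0.321761/3.76795 = 0.08539.

0.08539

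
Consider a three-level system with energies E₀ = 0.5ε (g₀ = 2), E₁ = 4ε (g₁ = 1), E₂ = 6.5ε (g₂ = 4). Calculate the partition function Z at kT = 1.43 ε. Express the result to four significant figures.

Eᵢ/kT = 0.349650, 2.79720, 4.54545.
Z = Σ gᵢe^(−Eᵢ/kT) = 2·e^(−0.349650) + 1·e^(−2.79720) + 4·e^(−4.54545) = 1.40987 + 0.0609806 + 0.0424616 = 1.51331.

Z = 1.513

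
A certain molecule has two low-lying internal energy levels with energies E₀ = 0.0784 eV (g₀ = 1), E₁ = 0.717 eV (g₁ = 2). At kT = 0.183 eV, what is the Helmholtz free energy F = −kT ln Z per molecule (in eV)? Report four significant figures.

0.06756 eV

Eᵢ/kT = 0.428415, 3.91803.
Z = Σ gᵢe^(−Eᵢ/kT) = 1·e^(−0.428415) + 2·e^(−3.91803) = 0.651541 + 0.0397604 = 0.691301.
F = −kT ln Z = −0.183 × ln(0.691301) = −0.183 × -0.369180 = 0.06756 eV.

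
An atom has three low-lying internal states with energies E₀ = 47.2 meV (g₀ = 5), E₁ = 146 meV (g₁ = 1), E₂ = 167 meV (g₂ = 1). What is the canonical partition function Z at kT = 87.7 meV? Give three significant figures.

Eᵢ/kT = 0.53820, 1.6648, 1.9042.
Z = Σ gᵢe^(−Eᵢ/kT) = 5·e^(−0.53820) + 1·e^(−1.6648) + 1·e^(−1.9042) = 2.9190 + 0.18923 + 0.14894 = 3.2572.

Z = 3.26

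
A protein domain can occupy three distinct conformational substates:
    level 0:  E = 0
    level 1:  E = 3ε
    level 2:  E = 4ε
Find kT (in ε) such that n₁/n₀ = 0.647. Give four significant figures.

n₁/n₀ = exp[−(E₁−E₀)/kT] = 0.647.
⇒ (E₁−E₀)/kT = ln(1/0.647) = ln(1.54560) = 0.435412.
kT = 3ε / 0.435412 = 6.890 ε.

6.890 ε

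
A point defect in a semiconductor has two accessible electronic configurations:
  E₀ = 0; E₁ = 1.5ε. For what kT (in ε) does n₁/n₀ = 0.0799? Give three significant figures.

0.594 ε

n₁/n₀ = exp[−(E₁−E₀)/kT] = 0.0799.
⇒ (E₁−E₀)/kT = ln(1/0.0799) = ln(12.516) = 2.5270.
kT = 1.5ε / 2.5270 = 0.594 ε.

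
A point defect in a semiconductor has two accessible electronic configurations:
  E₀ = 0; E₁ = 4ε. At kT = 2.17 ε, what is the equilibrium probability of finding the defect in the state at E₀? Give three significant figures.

0.863

Eᵢ/kT = 0, 1.8433.
Z = Σ e^(−Eᵢ/kT) = e^(−0) + e^(−1.8433) = 1.0000 + 0.15829 = 1.1583.
P₀ = e^(−E₀/kT) / Z = 1.0000/1.1583 = 0.863.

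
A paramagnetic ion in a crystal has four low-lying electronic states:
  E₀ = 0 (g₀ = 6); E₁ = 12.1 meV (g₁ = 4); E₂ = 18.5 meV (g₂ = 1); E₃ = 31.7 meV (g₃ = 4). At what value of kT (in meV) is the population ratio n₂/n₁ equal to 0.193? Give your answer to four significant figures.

n₂/n₁ = (g₂/g₁) exp[−(E₂−E₁)/kT] = 0.193.
⇒ (E₂−E₁)/kT = ln((1/4)/0.193) = ln(1.29534) = 0.258773.
kT = 6.4 meV / 0.258773 = 24.73 meV.

24.73 meV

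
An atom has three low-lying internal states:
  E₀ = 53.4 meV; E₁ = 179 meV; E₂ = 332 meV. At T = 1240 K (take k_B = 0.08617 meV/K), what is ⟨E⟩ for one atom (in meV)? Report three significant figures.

96.3 meV

k_BT = 0.08617 × 1240 K = 106.85 meV.
Eᵢ/kT = 0.49977, 1.6752, 3.1072.
Z = Σ e^(−Eᵢ/kT) = e^(−0.49977) + e^(−1.6752) + e^(−3.1072) = 0.60667 + 0.18727 + 0.044726 = 0.83867.
⟨E⟩ = Σ Eᵢ e^(−Eᵢ/kT) / Z = (53.4·0.60667 + 179·0.18727 + 332·0.044726) / 0.83867 = 96.3 meV.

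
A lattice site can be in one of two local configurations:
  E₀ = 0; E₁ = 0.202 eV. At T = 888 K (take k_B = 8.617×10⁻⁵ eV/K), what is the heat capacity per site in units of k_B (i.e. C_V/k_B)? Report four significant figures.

0.4333

k_BT = 8.617×10⁻⁵ × 888 K = 0.0765190 eV.
Eᵢ/kT = 0, 2.63987.
Z = Σ e^(−Eᵢ/kT) = e^(−0) + e^(−2.63987) = 1.00000 + 0.0713705 = 1.07137.
⟨E⟩ = 0.0134565 eV, ⟨E²⟩ = 0.00271820 eV².
C_V/k_B = (⟨E²⟩ − ⟨E⟩²)/(kT)² = (0.00271820 − 0.000181077)/0.00585516 = 0.4333.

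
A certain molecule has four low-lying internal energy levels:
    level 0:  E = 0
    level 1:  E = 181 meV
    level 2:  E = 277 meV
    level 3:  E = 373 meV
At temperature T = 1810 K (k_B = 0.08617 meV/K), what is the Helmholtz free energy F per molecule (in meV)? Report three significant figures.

k_BT = 0.08617 × 1810 K = 155.97 meV.
Eᵢ/kT = 0, 1.1605, 1.7760, 2.3915.
Z = Σ e^(−Eᵢ/kT) = e^(−0) + e^(−1.1605) + e^(−1.7760) + e^(−2.3915) = 1.0000 + 0.31333 + 0.16931 + 0.091492 = 1.5741.
F = −kT ln Z = −155.97 × ln(1.5741) = −155.97 × 0.45368 = -70.8 meV.

-70.8 meV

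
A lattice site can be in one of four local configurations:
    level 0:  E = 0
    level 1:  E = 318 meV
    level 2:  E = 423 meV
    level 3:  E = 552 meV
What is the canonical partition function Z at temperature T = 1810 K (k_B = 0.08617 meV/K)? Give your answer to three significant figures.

Z = 1.23

k_BT = 0.08617 × 1810 K = 155.97 meV.
Eᵢ/kT = 0, 2.0389, 2.7121, 3.5391.
Z = Σ e^(−Eᵢ/kT) = e^(−0) + e^(−2.0389) + e^(−2.7121) + e^(−3.5391) = 1.0000 + 0.13017 + 0.066397 + 0.029039 = 1.2256.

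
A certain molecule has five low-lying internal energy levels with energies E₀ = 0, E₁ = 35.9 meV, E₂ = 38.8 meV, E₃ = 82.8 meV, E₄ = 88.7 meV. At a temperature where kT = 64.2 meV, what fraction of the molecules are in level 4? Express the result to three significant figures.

0.0950

Eᵢ/kT = 0, 0.55919, 0.60436, 1.2897, 1.3816.
Z = Σ e^(−Eᵢ/kT) = e^(−0) + e^(−0.55919) + e^(−0.60436) + e^(−1.2897) + e^(−1.3816) = 1.0000 + 0.57167 + 0.54642 + 0.27535 + 0.25118 = 2.6446.
P₄ = e^(−E₄/kT) / Z = 0.25118/2.6446 = 0.0950.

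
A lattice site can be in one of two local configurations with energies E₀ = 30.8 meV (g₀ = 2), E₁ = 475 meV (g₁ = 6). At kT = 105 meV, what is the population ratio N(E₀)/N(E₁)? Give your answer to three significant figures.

n₀/n₁ = (g₀/g₁) exp[−(E₀−E₁)/kT] = (2/6) × exp(−(-444.2 meV)/(105 meV)) = (2/6) × exp(4.2305) = 22.9.

22.9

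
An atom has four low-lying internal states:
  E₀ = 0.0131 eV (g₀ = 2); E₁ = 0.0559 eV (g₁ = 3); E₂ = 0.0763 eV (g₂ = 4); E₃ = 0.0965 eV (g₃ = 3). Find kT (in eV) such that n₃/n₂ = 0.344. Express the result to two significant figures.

0.026 eV

n₃/n₂ = (g₃/g₂) exp[−(E₃−E₂)/kT] = 0.344.
⇒ (E₃−E₂)/kT = ln((3/4)/0.344) = ln(2.180) = 0.7793.
kT = 0.0202 eV / 0.7793 = 0.026 eV.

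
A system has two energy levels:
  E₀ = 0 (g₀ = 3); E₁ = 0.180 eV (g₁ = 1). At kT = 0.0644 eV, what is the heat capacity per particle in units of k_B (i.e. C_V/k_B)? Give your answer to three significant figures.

0.153

Eᵢ/kT = 0, 2.7950.
Z = Σ gᵢe^(−Eᵢ/kT) = 3·e^(−0) + 1·e^(−2.7950) = 3.0000 + 0.061115 = 3.0611.
⟨E⟩ = 0.0035937 eV, ⟨E²⟩ = 0.00064687 eV².
C_V/k_B = (⟨E²⟩ − ⟨E⟩²)/(kT)² = (0.00064687 − 0.000012915)/0.0041474 = 0.153.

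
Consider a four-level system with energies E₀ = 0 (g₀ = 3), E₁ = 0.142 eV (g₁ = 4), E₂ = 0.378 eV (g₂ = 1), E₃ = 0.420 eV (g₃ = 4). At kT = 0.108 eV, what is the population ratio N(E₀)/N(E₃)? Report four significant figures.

36.64

n₀/n₃ = (g₀/g₃) exp[−(E₀−E₃)/kT] = (3/4) × exp(−(-0.420 eV)/(0.108 eV)) = (3/4) × exp(3.88889) = 36.64.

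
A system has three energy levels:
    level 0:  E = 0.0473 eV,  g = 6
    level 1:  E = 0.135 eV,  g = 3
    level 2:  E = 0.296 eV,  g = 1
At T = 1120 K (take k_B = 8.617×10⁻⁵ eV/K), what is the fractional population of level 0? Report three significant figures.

0.824

k_BT = 8.617×10⁻⁵ × 1120 K = 0.096510 eV.
Eᵢ/kT = 0.49010, 1.3988, 3.0670.
Z = Σ gᵢe^(−Eᵢ/kT) = 6·e^(−0.49010) + 3·e^(−1.3988) + 1·e^(−3.0670) = 3.6754 + 0.74068 + 0.046561 = 4.4626.
P₀ = g₀ e^(−E₀/kT) / Z = 3.6754/4.4626 = 0.824.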